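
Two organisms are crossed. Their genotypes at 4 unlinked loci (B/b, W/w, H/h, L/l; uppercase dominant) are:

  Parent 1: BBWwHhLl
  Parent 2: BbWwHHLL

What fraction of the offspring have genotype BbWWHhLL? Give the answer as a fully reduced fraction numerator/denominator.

BBWwHhLl gametes: BWHL×2, BWHl×2, BWhL×2, BWhl×2, BwHL×2, BwHl×2, BwhL×2, Bwhl×2
BbWwHHLL gametes: BWHL×4, BwHL×4, bWHL×4, bwHL×4
BBWwHhLl×BbWwHHLL grid (16·16=256): BBWWHHLL=8 BBWWHHLl=8 BBWWHhLL=8 BBWWHhLl=8 BBWwHHLL=16 BBWwHHLl=16 BBWwHhLL=16 BBWwHhLl=16 BBwwHHLL=8 BBwwHHLl=8 BBwwHhLL=8 BBwwHhLl=8 BbWWHHLL=8 BbWWHHLl=8 BbWWHhLL=8 BbWWHhLl=8 BbWwHHLL=16 BbWwHHLl=16 BbWwHhLL=16 BbWwHhLl=16 BbwwHHLL=8 BbwwHHLl=8 BbwwHhLL=8 BbwwHhLl=8
BbWWHhLL hits 8/256; gcd=8; 8÷8/256÷8 = 1/32

P(BbWWHhLL) = 1/32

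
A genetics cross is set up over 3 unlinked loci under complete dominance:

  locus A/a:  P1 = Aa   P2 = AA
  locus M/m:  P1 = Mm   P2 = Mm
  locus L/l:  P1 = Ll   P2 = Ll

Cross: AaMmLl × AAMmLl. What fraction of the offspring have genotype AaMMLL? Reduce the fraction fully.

P(AaMMLL) = 1/32

AaMmLl gametes: AML×1, AMl×1, AmL×1, Aml×1, aML×1, aMl×1, amL×1, aml×1
AAMmLl gametes: AML×2, AMl×2, AmL×2, Aml×2
AaMmLl×AAMmLl grid (8·8=64): AAMMLL=2 AAMMLl=4 AAMMll=2 AAMmLL=4 AAMmLl=8 AAMmll=4 AAmmLL=2 AAmmLl=4 AAmmll=2 AaMMLL=2 AaMMLl=4 AaMMll=2 AaMmLL=4 AaMmLl=8 AaMmll=4 AammLL=2 AammLl=4 Aammll=2
AaMMLL hits 2/64; gcd=2; 2÷2/64÷2 = 1/32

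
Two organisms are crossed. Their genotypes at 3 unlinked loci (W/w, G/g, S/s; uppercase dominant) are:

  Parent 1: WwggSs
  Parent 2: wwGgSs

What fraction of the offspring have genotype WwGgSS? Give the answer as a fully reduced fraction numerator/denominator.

P(WwGgSS) = 1/16

WwggSs gametes: WgS×2, Wgs×2, wgS×2, wgs×2
wwGgSs gametes: wGS×2, wGs×2, wgS×2, wgs×2
WwggSs×wwGgSs grid (8·8=64): WwGgSS=4 WwGgSs=8 WwGgss=4 WwggSS=4 WwggSs=8 Wwggss=4 wwGgSS=4 wwGgSs=8 wwGgss=4 wwggSS=4 wwggSs=8 wwggss=4
WwGgSS hits 4/64; gcd=4; 4÷4/64÷4 = 1/16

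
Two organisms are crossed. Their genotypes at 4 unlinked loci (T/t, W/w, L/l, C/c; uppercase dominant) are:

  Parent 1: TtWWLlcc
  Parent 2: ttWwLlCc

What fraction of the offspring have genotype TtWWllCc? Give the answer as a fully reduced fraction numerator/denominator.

P(TtWWllCc) = 1/32

TtWWLlcc gametes: TWLc×4, TWlc×4, tWLc×4, tWlc×4
ttWwLlCc gametes: tWLC×2, tWLc×2, tWlC×2, tWlc×2, twLC×2, twLc×2, twlC×2, twlc×2
TtWWLlcc×ttWwLlCc grid (16·16=256): TtWWLLCc=8 TtWWLLcc=8 TtWWLlCc=16 TtWWLlcc=16 TtWWllCc=8 TtWWllcc=8 TtWwLLCc=8 TtWwLLcc=8 TtWwLlCc=16 TtWwLlcc=16 TtWwllCc=8 TtWwllcc=8 ttWWLLCc=8 ttWWLLcc=8 ttWWLlCc=16 ttWWLlcc=16 ttWWllCc=8 ttWWllcc=8 ttWwLLCc=8 ttWwLLcc=8 ttWwLlCc=16 ttWwLlcc=16 ttWwllCc=8 ttWwllcc=8
TtWWllCc hits 8/256; gcd=8; 8÷8/256÷8 = 1/32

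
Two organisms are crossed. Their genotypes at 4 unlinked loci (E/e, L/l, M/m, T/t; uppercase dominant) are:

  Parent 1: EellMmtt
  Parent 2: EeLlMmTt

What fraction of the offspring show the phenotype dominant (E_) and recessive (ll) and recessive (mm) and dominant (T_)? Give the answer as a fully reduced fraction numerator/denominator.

EellMmtt gametes: ElMt×4, Elmt×4, elMt×4, elmt×4
EeLlMmTt gametes: ELMT×1, ELMt×1, ELmT×1, ELmt×1, ElMT×1, ElMt×1, ElmT×1, Elmt×1, eLMT×1, eLMt×1, eLmT×1, eLmt×1, elMT×1, elMt×1, elmT×1, elmt×1
EellMmtt×EeLlMmTt grid (16·16=256): EELlMMTt=4 EELlMMtt=4 EELlMmTt=8 EELlMmtt=8 EELlmmTt=4 EELlmmtt=4 EEllMMTt=4 EEllMMtt=4 EEllMmTt=8 EEllMmtt=8 EEllmmTt=4 EEllmmtt=4 EeLlMMTt=8 EeLlMMtt=8 EeLlMmTt=16 EeLlMmtt=16 EeLlmmTt=8 EeLlmmtt=8 EellMMTt=8 EellMMtt=8 EellMmTt=16 EellMmtt=16 EellmmTt=8 Eellmmtt=8 eeLlMMTt=4 eeLlMMtt=4 eeLlMmTt=8 eeLlMmtt=8 eeLlmmTt=4 eeLlmmtt=4 eellMMTt=4 eellMMtt=4 eellMmTt=8 eellMmtt=8 eellmmTt=4 eellmmtt=4
E_ ll mm T_ hits 12/256; gcd=4; 12÷4/256÷4 = 3/64

P(E_ ll mm T_) = 3/64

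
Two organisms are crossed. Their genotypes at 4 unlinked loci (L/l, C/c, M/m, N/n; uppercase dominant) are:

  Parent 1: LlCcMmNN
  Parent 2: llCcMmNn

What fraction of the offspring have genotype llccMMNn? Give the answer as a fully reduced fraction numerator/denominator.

LlCcMmNN gametes: LCMN×2, LCmN×2, LcMN×2, LcmN×2, lCMN×2, lCmN×2, lcMN×2, lcmN×2
llCcMmNn gametes: lCMN×2, lCMn×2, lCmN×2, lCmn×2, lcMN×2, lcMn×2, lcmN×2, lcmn×2
LlCcMmNN×llCcMmNn grid (16·16=256): LlCCMMNN=4 LlCCMMNn=4 LlCCMmNN=8 LlCCMmNn=8 LlCCmmNN=4 LlCCmmNn=4 LlCcMMNN=8 LlCcMMNn=8 LlCcMmNN=16 LlCcMmNn=16 LlCcmmNN=8 LlCcmmNn=8 LlccMMNN=4 LlccMMNn=4 LlccMmNN=8 LlccMmNn=8 LlccmmNN=4 LlccmmNn=4 llCCMMNN=4 llCCMMNn=4 llCCMmNN=8 llCCMmNn=8 llCCmmNN=4 llCCmmNn=4 llCcMMNN=8 llCcMMNn=8 llCcMmNN=16 llCcMmNn=16 llCcmmNN=8 llCcmmNn=8 llccMMNN=4 llccMMNn=4 llccMmNN=8 llccMmNn=8 llccmmNN=4 llccmmNn=4
llccMMNn hits 4/256; gcd=4; 4÷4/256÷4 = 1/64

P(llccMMNn) = 1/64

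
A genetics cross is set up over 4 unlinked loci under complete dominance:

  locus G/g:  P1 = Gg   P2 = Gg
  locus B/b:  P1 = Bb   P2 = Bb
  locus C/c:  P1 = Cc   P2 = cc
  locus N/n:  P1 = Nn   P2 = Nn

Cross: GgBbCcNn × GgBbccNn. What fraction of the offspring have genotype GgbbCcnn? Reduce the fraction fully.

GgBbCcNn gametes: GBCN×1, GBCn×1, GBcN×1, GBcn×1, GbCN×1, GbCn×1, GbcN×1, Gbcn×1, gBCN×1, gBCn×1, gBcN×1, gBcn×1, gbCN×1, gbCn×1, gbcN×1, gbcn×1
GgBbccNn gametes: GBcN×2, GBcn×2, GbcN×2, Gbcn×2, gBcN×2, gBcn×2, gbcN×2, gbcn×2
GgBbCcNn×GgBbccNn grid (16·16=256): GGBBCcNN=2 GGBBCcNn=4 GGBBCcnn=2 GGBBccNN=2 GGBBccNn=4 GGBBccnn=2 GGBbCcNN=4 GGBbCcNn=8 GGBbCcnn=4 GGBbccNN=4 GGBbccNn=8 GGBbccnn=4 GGbbCcNN=2 GGbbCcNn=4 GGbbCcnn=2 GGbbccNN=2 GGbbccNn=4 GGbbccnn=2 GgBBCcNN=4 GgBBCcNn=8 GgBBCcnn=4 GgBBccNN=4 GgBBccNn=8 GgBBccnn=4 GgBbCcNN=8 GgBbCcNn=16 GgBbCcnn=8 GgBbccNN=8 GgBbccNn=16 GgBbccnn=8 GgbbCcNN=4 GgbbCcNn=8 GgbbCcnn=4 GgbbccNN=4 GgbbccNn=8 Ggbbccnn=4 ggBBCcNN=2 ggBBCcNn=4 ggBBCcnn=2 ggBBccNN=2 ggBBccNn=4 ggBBccnn=2 ggBbCcNN=4 ggBbCcNn=8 ggBbCcnn=4 ggBbccNN=4 ggBbccNn=8 ggBbccnn=4 ggbbCcNN=2 ggbbCcNn=4 ggbbCcnn=2 ggbbccNN=2 ggbbccNn=4 ggbbccnn=2
GgbbCcnn hits 4/256; gcd=4; 4÷4/256÷4 = 1/64

P(GgbbCcnn) = 1/64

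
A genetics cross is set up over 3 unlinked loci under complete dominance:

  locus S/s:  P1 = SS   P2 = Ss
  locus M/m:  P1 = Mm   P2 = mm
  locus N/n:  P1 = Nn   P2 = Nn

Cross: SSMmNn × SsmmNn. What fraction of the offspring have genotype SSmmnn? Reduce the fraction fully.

SSMmNn gametes: SMN×2, SMn×2, SmN×2, Smn×2
SsmmNn gametes: SmN×2, Smn×2, smN×2, smn×2
SSMmNn×SsmmNn grid (8·8=64): SSMmNN=4 SSMmNn=8 SSMmnn=4 SSmmNN=4 SSmmNn=8 SSmmnn=4 SsMmNN=4 SsMmNn=8 SsMmnn=4 SsmmNN=4 SsmmNn=8 Ssmmnn=4
SSmmnn hits 4/64; gcd=4; 4÷4/64÷4 = 1/16

P(SSmmnn) = 1/16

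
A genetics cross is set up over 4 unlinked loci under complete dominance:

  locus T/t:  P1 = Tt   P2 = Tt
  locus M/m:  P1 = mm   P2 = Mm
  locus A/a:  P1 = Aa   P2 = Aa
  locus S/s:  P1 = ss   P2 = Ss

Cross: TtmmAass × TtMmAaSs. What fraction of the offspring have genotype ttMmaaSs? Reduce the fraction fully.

TtmmAass gametes: TmAs×4, Tmas×4, tmAs×4, tmas×4
TtMmAaSs gametes: TMAS×1, TMAs×1, TMaS×1, TMas×1, TmAS×1, TmAs×1, TmaS×1, Tmas×1, tMAS×1, tMAs×1, tMaS×1, tMas×1, tmAS×1, tmAs×1, tmaS×1, tmas×1
TtmmAass×TtMmAaSs grid (16·16=256): TTMmAASs=4 TTMmAAss=4 TTMmAaSs=8 TTMmAass=8 TTMmaaSs=4 TTMmaass=4 TTmmAASs=4 TTmmAAss=4 TTmmAaSs=8 TTmmAass=8 TTmmaaSs=4 TTmmaass=4 TtMmAASs=8 TtMmAAss=8 TtMmAaSs=16 TtMmAass=16 TtMmaaSs=8 TtMmaass=8 TtmmAASs=8 TtmmAAss=8 TtmmAaSs=16 TtmmAass=16 TtmmaaSs=8 Ttmmaass=8 ttMmAASs=4 ttMmAAss=4 ttMmAaSs=8 ttMmAass=8 ttMmaaSs=4 ttMmaass=4 ttmmAASs=4 ttmmAAss=4 ttmmAaSs=8 ttmmAass=8 ttmmaaSs=4 ttmmaass=4
ttMmaaSs hits 4/256; gcd=4; 4÷4/256÷4 = 1/64

P(ttMmaaSs) = 1/64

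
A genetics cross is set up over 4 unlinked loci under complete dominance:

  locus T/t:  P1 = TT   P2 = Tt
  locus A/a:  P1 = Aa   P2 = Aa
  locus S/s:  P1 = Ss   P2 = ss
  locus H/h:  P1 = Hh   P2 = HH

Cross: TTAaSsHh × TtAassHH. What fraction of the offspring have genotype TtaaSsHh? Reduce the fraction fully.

TTAaSsHh gametes: TASH×2, TASh×2, TAsH×2, TAsh×2, TaSH×2, TaSh×2, TasH×2, Tash×2
TtAassHH gametes: TAsH×4, TasH×4, tAsH×4, tasH×4
TTAaSsHh×TtAassHH grid (16·16=256): TTAASsHH=8 TTAASsHh=8 TTAAssHH=8 TTAAssHh=8 TTAaSsHH=16 TTAaSsHh=16 TTAassHH=16 TTAassHh=16 TTaaSsHH=8 TTaaSsHh=8 TTaassHH=8 TTaassHh=8 TtAASsHH=8 TtAASsHh=8 TtAAssHH=8 TtAAssHh=8 TtAaSsHH=16 TtAaSsHh=16 TtAassHH=16 TtAassHh=16 TtaaSsHH=8 TtaaSsHh=8 TtaassHH=8 TtaassHh=8
TtaaSsHh hits 8/256; gcd=8; 8÷8/256÷8 = 1/32

P(TtaaSsHh) = 1/32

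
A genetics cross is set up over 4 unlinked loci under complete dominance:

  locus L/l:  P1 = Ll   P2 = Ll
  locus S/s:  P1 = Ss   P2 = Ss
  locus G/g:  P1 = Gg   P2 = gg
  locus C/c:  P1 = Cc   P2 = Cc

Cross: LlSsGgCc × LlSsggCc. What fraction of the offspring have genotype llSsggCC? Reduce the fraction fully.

LlSsGgCc gametes: LSGC×1, LSGc×1, LSgC×1, LSgc×1, LsGC×1, LsGc×1, LsgC×1, Lsgc×1, lSGC×1, lSGc×1, lSgC×1, lSgc×1, lsGC×1, lsGc×1, lsgC×1, lsgc×1
LlSsggCc gametes: LSgC×2, LSgc×2, LsgC×2, Lsgc×2, lSgC×2, lSgc×2, lsgC×2, lsgc×2
LlSsGgCc×LlSsggCc grid (16·16=256): LLSSGgCC=2 LLSSGgCc=4 LLSSGgcc=2 LLSSggCC=2 LLSSggCc=4 LLSSggcc=2 LLSsGgCC=4 LLSsGgCc=8 LLSsGgcc=4 LLSsggCC=4 LLSsggCc=8 LLSsggcc=4 LLssGgCC=2 LLssGgCc=4 LLssGgcc=2 LLssggCC=2 LLssggCc=4 LLssggcc=2 LlSSGgCC=4 LlSSGgCc=8 LlSSGgcc=4 LlSSggCC=4 LlSSggCc=8 LlSSggcc=4 LlSsGgCC=8 LlSsGgCc=16 LlSsGgcc=8 LlSsggCC=8 LlSsggCc=16 LlSsggcc=8 LlssGgCC=4 LlssGgCc=8 LlssGgcc=4 LlssggCC=4 LlssggCc=8 Llssggcc=4 llSSGgCC=2 llSSGgCc=4 llSSGgcc=2 llSSggCC=2 llSSggCc=4 llSSggcc=2 llSsGgCC=4 llSsGgCc=8 llSsGgcc=4 llSsggCC=4 llSsggCc=8 llSsggcc=4 llssGgCC=2 llssGgCc=4 llssGgcc=2 llssggCC=2 llssggCc=4 llssggcc=2
llSsggCC hits 4/256; gcd=4; 4÷4/256÷4 = 1/64

P(llSsggCC) = 1/64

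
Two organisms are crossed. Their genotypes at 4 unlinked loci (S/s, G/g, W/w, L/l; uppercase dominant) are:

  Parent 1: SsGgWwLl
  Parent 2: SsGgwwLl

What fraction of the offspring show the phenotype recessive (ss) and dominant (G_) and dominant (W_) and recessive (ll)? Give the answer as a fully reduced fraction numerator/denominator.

P(ss G_ W_ ll) = 3/128

SsGgWwLl gametes: SGWL×1, SGWl×1, SGwL×1, SGwl×1, SgWL×1, SgWl×1, SgwL×1, Sgwl×1, sGWL×1, sGWl×1, sGwL×1, sGwl×1, sgWL×1, sgWl×1, sgwL×1, sgwl×1
SsGgwwLl gametes: SGwL×2, SGwl×2, SgwL×2, Sgwl×2, sGwL×2, sGwl×2, sgwL×2, sgwl×2
SsGgWwLl×SsGgwwLl grid (16·16=256): SSGGWwLL=2 SSGGWwLl=4 SSGGWwll=2 SSGGwwLL=2 SSGGwwLl=4 SSGGwwll=2 SSGgWwLL=4 SSGgWwLl=8 SSGgWwll=4 SSGgwwLL=4 SSGgwwLl=8 SSGgwwll=4 SSggWwLL=2 SSggWwLl=4 SSggWwll=2 SSggwwLL=2 SSggwwLl=4 SSggwwll=2 SsGGWwLL=4 SsGGWwLl=8 SsGGWwll=4 SsGGwwLL=4 SsGGwwLl=8 SsGGwwll=4 SsGgWwLL=8 SsGgWwLl=16 SsGgWwll=8 SsGgwwLL=8 SsGgwwLl=16 SsGgwwll=8 SsggWwLL=4 SsggWwLl=8 SsggWwll=4 SsggwwLL=4 SsggwwLl=8 Ssggwwll=4 ssGGWwLL=2 ssGGWwLl=4 ssGGWwll=2 ssGGwwLL=2 ssGGwwLl=4 ssGGwwll=2 ssGgWwLL=4 ssGgWwLl=8 ssGgWwll=4 ssGgwwLL=4 ssGgwwLl=8 ssGgwwll=4 ssggWwLL=2 ssggWwLl=4 ssggWwll=2 ssggwwLL=2 ssggwwLl=4 ssggwwll=2
ss G_ W_ ll hits 6/256; gcd=2; 6÷2/256÷2 = 3/128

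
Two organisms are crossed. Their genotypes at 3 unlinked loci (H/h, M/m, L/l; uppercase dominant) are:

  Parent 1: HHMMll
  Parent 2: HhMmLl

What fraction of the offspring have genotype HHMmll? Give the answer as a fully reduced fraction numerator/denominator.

HHMMll gametes: HMl×8
HhMmLl gametes: HML×1, HMl×1, HmL×1, Hml×1, hML×1, hMl×1, hmL×1, hml×1
HHMMll×HhMmLl grid (8·8=64): HHMMLl=8 HHMMll=8 HHMmLl=8 HHMmll=8 HhMMLl=8 HhMMll=8 HhMmLl=8 HhMmll=8
HHMmll hits 8/64; gcd=8; 8÷8/64÷8 = 1/8

P(HHMmll) = 1/8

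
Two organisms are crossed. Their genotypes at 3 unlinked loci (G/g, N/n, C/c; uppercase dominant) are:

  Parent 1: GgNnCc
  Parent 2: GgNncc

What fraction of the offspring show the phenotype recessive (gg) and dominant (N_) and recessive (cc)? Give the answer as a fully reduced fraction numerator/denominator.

P(gg N_ cc) = 3/32

GgNnCc gametes: GNC×1, GNc×1, GnC×1, Gnc×1, gNC×1, gNc×1, gnC×1, gnc×1
GgNncc gametes: GNc×2, Gnc×2, gNc×2, gnc×2
GgNnCc×GgNncc grid (8·8=64): GGNNCc=2 GGNNcc=2 GGNnCc=4 GGNncc=4 GGnnCc=2 GGnncc=2 GgNNCc=4 GgNNcc=4 GgNnCc=8 GgNncc=8 GgnnCc=4 Ggnncc=4 ggNNCc=2 ggNNcc=2 ggNnCc=4 ggNncc=4 ggnnCc=2 ggnncc=2
gg N_ cc hits 6/64; gcd=2; 6÷2/64÷2 = 3/32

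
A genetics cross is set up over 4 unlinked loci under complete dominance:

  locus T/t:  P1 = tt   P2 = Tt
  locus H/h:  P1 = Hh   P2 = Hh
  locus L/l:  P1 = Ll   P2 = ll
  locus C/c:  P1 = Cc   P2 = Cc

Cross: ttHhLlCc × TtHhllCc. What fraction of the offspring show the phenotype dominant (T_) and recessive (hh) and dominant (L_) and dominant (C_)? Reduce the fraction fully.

ttHhLlCc gametes: tHLC×2, tHLc×2, tHlC×2, tHlc×2, thLC×2, thLc×2, thlC×2, thlc×2
TtHhllCc gametes: THlC×2, THlc×2, ThlC×2, Thlc×2, tHlC×2, tHlc×2, thlC×2, thlc×2
ttHhLlCc×TtHhllCc grid (16·16=256): TtHHLlCC=4 TtHHLlCc=8 TtHHLlcc=4 TtHHllCC=4 TtHHllCc=8 TtHHllcc=4 TtHhLlCC=8 TtHhLlCc=16 TtHhLlcc=8 TtHhllCC=8 TtHhllCc=16 TtHhllcc=8 TthhLlCC=4 TthhLlCc=8 TthhLlcc=4 TthhllCC=4 TthhllCc=8 Tthhllcc=4 ttHHLlCC=4 ttHHLlCc=8 ttHHLlcc=4 ttHHllCC=4 ttHHllCc=8 ttHHllcc=4 ttHhLlCC=8 ttHhLlCc=16 ttHhLlcc=8 ttHhllCC=8 ttHhllCc=16 ttHhllcc=8 tthhLlCC=4 tthhLlCc=8 tthhLlcc=4 tthhllCC=4 tthhllCc=8 tthhllcc=4
T_ hh L_ C_ hits 12/256; gcd=4; 12÷4/256÷4 = 3/64

P(T_ hh L_ C_) = 3/64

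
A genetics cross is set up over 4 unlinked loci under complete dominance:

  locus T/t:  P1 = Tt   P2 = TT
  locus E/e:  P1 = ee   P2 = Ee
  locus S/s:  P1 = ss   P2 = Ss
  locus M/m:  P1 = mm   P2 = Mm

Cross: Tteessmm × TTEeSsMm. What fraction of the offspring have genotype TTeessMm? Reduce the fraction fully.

Tteessmm gametes: Tesm×8, tesm×8
TTEeSsMm gametes: TESM×2, TESm×2, TEsM×2, TEsm×2, TeSM×2, TeSm×2, TesM×2, Tesm×2
Tteessmm×TTEeSsMm grid (16·16=256): TTEeSsMm=16 TTEeSsmm=16 TTEessMm=16 TTEessmm=16 TTeeSsMm=16 TTeeSsmm=16 TTeessMm=16 TTeessmm=16 TtEeSsMm=16 TtEeSsmm=16 TtEessMm=16 TtEessmm=16 TteeSsMm=16 TteeSsmm=16 TteessMm=16 Tteessmm=16
TTeessMm hits 16/256; gcd=16; 16÷16/256÷16 = 1/16

P(TTeessMm) = 1/16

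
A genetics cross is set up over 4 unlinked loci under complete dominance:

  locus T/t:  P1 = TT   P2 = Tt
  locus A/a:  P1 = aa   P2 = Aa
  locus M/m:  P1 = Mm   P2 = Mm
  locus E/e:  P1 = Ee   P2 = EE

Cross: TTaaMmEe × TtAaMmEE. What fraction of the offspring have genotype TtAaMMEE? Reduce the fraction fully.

P(TtAaMMEE) = 1/32

TTaaMmEe gametes: TaME×4, TaMe×4, TamE×4, Tame×4
TtAaMmEE gametes: TAME×2, TAmE×2, TaME×2, TamE×2, tAME×2, tAmE×2, taME×2, tamE×2
TTaaMmEe×TtAaMmEE grid (16·16=256): TTAaMMEE=8 TTAaMMEe=8 TTAaMmEE=16 TTAaMmEe=16 TTAammEE=8 TTAammEe=8 TTaaMMEE=8 TTaaMMEe=8 TTaaMmEE=16 TTaaMmEe=16 TTaammEE=8 TTaammEe=8 TtAaMMEE=8 TtAaMMEe=8 TtAaMmEE=16 TtAaMmEe=16 TtAammEE=8 TtAammEe=8 TtaaMMEE=8 TtaaMMEe=8 TtaaMmEE=16 TtaaMmEe=16 TtaammEE=8 TtaammEe=8
TtAaMMEE hits 8/256; gcd=8; 8÷8/256÷8 = 1/32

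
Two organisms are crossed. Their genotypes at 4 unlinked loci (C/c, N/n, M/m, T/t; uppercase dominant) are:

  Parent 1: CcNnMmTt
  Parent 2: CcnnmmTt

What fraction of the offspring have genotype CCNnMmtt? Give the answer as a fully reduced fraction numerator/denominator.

P(CCNnMmtt) = 1/64

CcNnMmTt gametes: CNMT×1, CNMt×1, CNmT×1, CNmt×1, CnMT×1, CnMt×1, CnmT×1, Cnmt×1, cNMT×1, cNMt×1, cNmT×1, cNmt×1, cnMT×1, cnMt×1, cnmT×1, cnmt×1
CcnnmmTt gametes: CnmT×4, Cnmt×4, cnmT×4, cnmt×4
CcNnMmTt×CcnnmmTt grid (16·16=256): CCNnMmTT=4 CCNnMmTt=8 CCNnMmtt=4 CCNnmmTT=4 CCNnmmTt=8 CCNnmmtt=4 CCnnMmTT=4 CCnnMmTt=8 CCnnMmtt=4 CCnnmmTT=4 CCnnmmTt=8 CCnnmmtt=4 CcNnMmTT=8 CcNnMmTt=16 CcNnMmtt=8 CcNnmmTT=8 CcNnmmTt=16 CcNnmmtt=8 CcnnMmTT=8 CcnnMmTt=16 CcnnMmtt=8 CcnnmmTT=8 CcnnmmTt=16 Ccnnmmtt=8 ccNnMmTT=4 ccNnMmTt=8 ccNnMmtt=4 ccNnmmTT=4 ccNnmmTt=8 ccNnmmtt=4 ccnnMmTT=4 ccnnMmTt=8 ccnnMmtt=4 ccnnmmTT=4 ccnnmmTt=8 ccnnmmtt=4
CCNnMmtt hits 4/256; gcd=4; 4÷4/256÷4 = 1/64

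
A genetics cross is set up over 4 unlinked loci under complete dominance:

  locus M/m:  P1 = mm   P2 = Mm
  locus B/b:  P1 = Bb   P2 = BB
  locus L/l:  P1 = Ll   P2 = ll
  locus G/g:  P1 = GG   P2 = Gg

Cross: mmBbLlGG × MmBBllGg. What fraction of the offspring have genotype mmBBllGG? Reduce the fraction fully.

P(mmBBllGG) = 1/16

mmBbLlGG gametes: mBLG×4, mBlG×4, mbLG×4, mblG×4
MmBBllGg gametes: MBlG×4, MBlg×4, mBlG×4, mBlg×4
mmBbLlGG×MmBBllGg grid (16·16=256): MmBBLlGG=16 MmBBLlGg=16 MmBBllGG=16 MmBBllGg=16 MmBbLlGG=16 MmBbLlGg=16 MmBbllGG=16 MmBbllGg=16 mmBBLlGG=16 mmBBLlGg=16 mmBBllGG=16 mmBBllGg=16 mmBbLlGG=16 mmBbLlGg=16 mmBbllGG=16 mmBbllGg=16
mmBBllGG hits 16/256; gcd=16; 16÷16/256÷16 = 1/16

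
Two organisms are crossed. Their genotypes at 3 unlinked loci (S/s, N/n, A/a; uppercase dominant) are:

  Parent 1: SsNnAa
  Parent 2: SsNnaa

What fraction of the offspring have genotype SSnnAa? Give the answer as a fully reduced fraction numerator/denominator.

P(SSnnAa) = 1/32

SsNnAa gametes: SNA×1, SNa×1, SnA×1, Sna×1, sNA×1, sNa×1, snA×1, sna×1
SsNnaa gametes: SNa×2, Sna×2, sNa×2, sna×2
SsNnAa×SsNnaa grid (8·8=64): SSNNAa=2 SSNNaa=2 SSNnAa=4 SSNnaa=4 SSnnAa=2 SSnnaa=2 SsNNAa=4 SsNNaa=4 SsNnAa=8 SsNnaa=8 SsnnAa=4 Ssnnaa=4 ssNNAa=2 ssNNaa=2 ssNnAa=4 ssNnaa=4 ssnnAa=2 ssnnaa=2
SSnnAa hits 2/64; gcd=2; 2÷2/64÷2 = 1/32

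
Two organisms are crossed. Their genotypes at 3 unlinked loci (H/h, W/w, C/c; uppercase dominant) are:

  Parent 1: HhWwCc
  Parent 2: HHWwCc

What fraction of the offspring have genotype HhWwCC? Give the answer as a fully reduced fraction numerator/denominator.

HhWwCc gametes: HWC×1, HWc×1, HwC×1, Hwc×1, hWC×1, hWc×1, hwC×1, hwc×1
HHWwCc gametes: HWC×2, HWc×2, HwC×2, Hwc×2
HhWwCc×HHWwCc grid (8·8=64): HHWWCC=2 HHWWCc=4 HHWWcc=2 HHWwCC=4 HHWwCc=8 HHWwcc=4 HHwwCC=2 HHwwCc=4 HHwwcc=2 HhWWCC=2 HhWWCc=4 HhWWcc=2 HhWwCC=4 HhWwCc=8 HhWwcc=4 HhwwCC=2 HhwwCc=4 Hhwwcc=2
HhWwCC hits 4/64; gcd=4; 4÷4/64÷4 = 1/16

P(HhWwCC) = 1/16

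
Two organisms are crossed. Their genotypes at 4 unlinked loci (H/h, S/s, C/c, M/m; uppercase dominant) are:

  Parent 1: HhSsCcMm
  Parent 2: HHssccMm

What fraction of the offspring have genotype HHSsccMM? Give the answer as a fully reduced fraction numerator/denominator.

P(HHSsccMM) = 1/32

HhSsCcMm gametes: HSCM×1, HSCm×1, HScM×1, HScm×1, HsCM×1, HsCm×1, HscM×1, Hscm×1, hSCM×1, hSCm×1, hScM×1, hScm×1, hsCM×1, hsCm×1, hscM×1, hscm×1
HHssccMm gametes: HscM×8, Hscm×8
HhSsCcMm×HHssccMm grid (16·16=256): HHSsCcMM=8 HHSsCcMm=16 HHSsCcmm=8 HHSsccMM=8 HHSsccMm=16 HHSsccmm=8 HHssCcMM=8 HHssCcMm=16 HHssCcmm=8 HHssccMM=8 HHssccMm=16 HHssccmm=8 HhSsCcMM=8 HhSsCcMm=16 HhSsCcmm=8 HhSsccMM=8 HhSsccMm=16 HhSsccmm=8 HhssCcMM=8 HhssCcMm=16 HhssCcmm=8 HhssccMM=8 HhssccMm=16 Hhssccmm=8
HHSsccMM hits 8/256; gcd=8; 8÷8/256÷8 = 1/32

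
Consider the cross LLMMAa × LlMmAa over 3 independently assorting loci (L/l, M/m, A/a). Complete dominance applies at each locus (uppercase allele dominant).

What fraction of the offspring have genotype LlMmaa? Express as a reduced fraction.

P(LlMmaa) = 1/16

LLMMAa gametes: LMA×4, LMa×4
LlMmAa gametes: LMA×1, LMa×1, LmA×1, Lma×1, lMA×1, lMa×1, lmA×1, lma×1
LLMMAa×LlMmAa grid (8·8=64): LLMMAA=4 LLMMAa=8 LLMMaa=4 LLMmAA=4 LLMmAa=8 LLMmaa=4 LlMMAA=4 LlMMAa=8 LlMMaa=4 LlMmAA=4 LlMmAa=8 LlMmaa=4
LlMmaa hits 4/64; gcd=4; 4÷4/64÷4 = 1/16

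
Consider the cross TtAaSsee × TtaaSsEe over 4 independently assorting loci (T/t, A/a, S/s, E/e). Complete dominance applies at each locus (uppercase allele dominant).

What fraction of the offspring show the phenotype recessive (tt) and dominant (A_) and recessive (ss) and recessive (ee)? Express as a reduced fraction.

TtAaSsee gametes: TASe×2, TAse×2, TaSe×2, Tase×2, tASe×2, tAse×2, taSe×2, tase×2
TtaaSsEe gametes: TaSE×2, TaSe×2, TasE×2, Tase×2, taSE×2, taSe×2, tasE×2, tase×2
TtAaSsee×TtaaSsEe grid (16·16=256): TTAaSSEe=4 TTAaSSee=4 TTAaSsEe=8 TTAaSsee=8 TTAassEe=4 TTAassee=4 TTaaSSEe=4 TTaaSSee=4 TTaaSsEe=8 TTaaSsee=8 TTaassEe=4 TTaassee=4 TtAaSSEe=8 TtAaSSee=8 TtAaSsEe=16 TtAaSsee=16 TtAassEe=8 TtAassee=8 TtaaSSEe=8 TtaaSSee=8 TtaaSsEe=16 TtaaSsee=16 TtaassEe=8 Ttaassee=8 ttAaSSEe=4 ttAaSSee=4 ttAaSsEe=8 ttAaSsee=8 ttAassEe=4 ttAassee=4 ttaaSSEe=4 ttaaSSee=4 ttaaSsEe=8 ttaaSsee=8 ttaassEe=4 ttaassee=4
tt A_ ss ee hits 4/256; gcd=4; 4÷4/256÷4 = 1/64

P(tt A_ ss ee) = 1/64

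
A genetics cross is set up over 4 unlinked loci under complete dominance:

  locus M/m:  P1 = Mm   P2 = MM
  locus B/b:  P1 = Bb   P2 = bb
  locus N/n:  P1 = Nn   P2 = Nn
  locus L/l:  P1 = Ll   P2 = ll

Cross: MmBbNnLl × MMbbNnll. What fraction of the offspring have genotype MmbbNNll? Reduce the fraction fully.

MmBbNnLl gametes: MBNL×1, MBNl×1, MBnL×1, MBnl×1, MbNL×1, MbNl×1, MbnL×1, Mbnl×1, mBNL×1, mBNl×1, mBnL×1, mBnl×1, mbNL×1, mbNl×1, mbnL×1, mbnl×1
MMbbNnll gametes: MbNl×8, Mbnl×8
MmBbNnLl×MMbbNnll grid (16·16=256): MMBbNNLl=8 MMBbNNll=8 MMBbNnLl=16 MMBbNnll=16 MMBbnnLl=8 MMBbnnll=8 MMbbNNLl=8 MMbbNNll=8 MMbbNnLl=16 MMbbNnll=16 MMbbnnLl=8 MMbbnnll=8 MmBbNNLl=8 MmBbNNll=8 MmBbNnLl=16 MmBbNnll=16 MmBbnnLl=8 MmBbnnll=8 MmbbNNLl=8 MmbbNNll=8 MmbbNnLl=16 MmbbNnll=16 MmbbnnLl=8 Mmbbnnll=8
MmbbNNll hits 8/256; gcd=8; 8÷8/256÷8 = 1/32

P(MmbbNNll) = 1/32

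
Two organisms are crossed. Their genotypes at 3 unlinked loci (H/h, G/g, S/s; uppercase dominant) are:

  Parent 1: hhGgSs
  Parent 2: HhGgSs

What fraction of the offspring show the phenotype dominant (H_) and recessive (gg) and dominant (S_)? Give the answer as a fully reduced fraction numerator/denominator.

hhGgSs gametes: hGS×2, hGs×2, hgS×2, hgs×2
HhGgSs gametes: HGS×1, HGs×1, HgS×1, Hgs×1, hGS×1, hGs×1, hgS×1, hgs×1
hhGgSs×HhGgSs grid (8·8=64): HhGGSS=2 HhGGSs=4 HhGGss=2 HhGgSS=4 HhGgSs=8 HhGgss=4 HhggSS=2 HhggSs=4 Hhggss=2 hhGGSS=2 hhGGSs=4 hhGGss=2 hhGgSS=4 hhGgSs=8 hhGgss=4 hhggSS=2 hhggSs=4 hhggss=2
H_ gg S_ hits 6/64; gcd=2; 6÷2/64÷2 = 3/32

P(H_ gg S_) = 3/32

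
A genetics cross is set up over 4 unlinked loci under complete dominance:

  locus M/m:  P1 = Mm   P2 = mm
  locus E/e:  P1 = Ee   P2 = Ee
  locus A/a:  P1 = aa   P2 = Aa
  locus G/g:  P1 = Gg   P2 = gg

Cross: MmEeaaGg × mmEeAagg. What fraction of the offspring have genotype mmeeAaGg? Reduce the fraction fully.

MmEeaaGg gametes: MEaG×2, MEag×2, MeaG×2, Meag×2, mEaG×2, mEag×2, meaG×2, meag×2
mmEeAagg gametes: mEAg×4, mEag×4, meAg×4, meag×4
MmEeaaGg×mmEeAagg grid (16·16=256): MmEEAaGg=8 MmEEAagg=8 MmEEaaGg=8 MmEEaagg=8 MmEeAaGg=16 MmEeAagg=16 MmEeaaGg=16 MmEeaagg=16 MmeeAaGg=8 MmeeAagg=8 MmeeaaGg=8 Mmeeaagg=8 mmEEAaGg=8 mmEEAagg=8 mmEEaaGg=8 mmEEaagg=8 mmEeAaGg=16 mmEeAagg=16 mmEeaaGg=16 mmEeaagg=16 mmeeAaGg=8 mmeeAagg=8 mmeeaaGg=8 mmeeaagg=8
mmeeAaGg hits 8/256; gcd=8; 8÷8/256÷8 = 1/32

P(mmeeAaGg) = 1/32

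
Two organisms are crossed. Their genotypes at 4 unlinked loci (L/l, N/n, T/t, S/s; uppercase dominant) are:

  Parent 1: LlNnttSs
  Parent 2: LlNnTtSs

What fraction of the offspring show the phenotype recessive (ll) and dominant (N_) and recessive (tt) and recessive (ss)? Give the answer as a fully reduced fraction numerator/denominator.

P(ll N_ tt ss) = 3/128

LlNnttSs gametes: LNtS×2, LNts×2, LntS×2, Lnts×2, lNtS×2, lNts×2, lntS×2, lnts×2
LlNnTtSs gametes: LNTS×1, LNTs×1, LNtS×1, LNts×1, LnTS×1, LnTs×1, LntS×1, Lnts×1, lNTS×1, lNTs×1, lNtS×1, lNts×1, lnTS×1, lnTs×1, lntS×1, lnts×1
LlNnttSs×LlNnTtSs grid (16·16=256): LLNNTtSS=2 LLNNTtSs=4 LLNNTtss=2 LLNNttSS=2 LLNNttSs=4 LLNNttss=2 LLNnTtSS=4 LLNnTtSs=8 LLNnTtss=4 LLNnttSS=4 LLNnttSs=8 LLNnttss=4 LLnnTtSS=2 LLnnTtSs=4 LLnnTtss=2 LLnnttSS=2 LLnnttSs=4 LLnnttss=2 LlNNTtSS=4 LlNNTtSs=8 LlNNTtss=4 LlNNttSS=4 LlNNttSs=8 LlNNttss=4 LlNnTtSS=8 LlNnTtSs=16 LlNnTtss=8 LlNnttSS=8 LlNnttSs=16 LlNnttss=8 LlnnTtSS=4 LlnnTtSs=8 LlnnTtss=4 LlnnttSS=4 LlnnttSs=8 Llnnttss=4 llNNTtSS=2 llNNTtSs=4 llNNTtss=2 llNNttSS=2 llNNttSs=4 llNNttss=2 llNnTtSS=4 llNnTtSs=8 llNnTtss=4 llNnttSS=4 llNnttSs=8 llNnttss=4 llnnTtSS=2 llnnTtSs=4 llnnTtss=2 llnnttSS=2 llnnttSs=4 llnnttss=2
ll N_ tt ss hits 6/256; gcd=2; 6÷2/256÷2 = 3/128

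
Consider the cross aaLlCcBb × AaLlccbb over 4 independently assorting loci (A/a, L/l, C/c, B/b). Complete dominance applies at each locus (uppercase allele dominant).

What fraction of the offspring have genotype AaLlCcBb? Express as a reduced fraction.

aaLlCcBb gametes: aLCB×2, aLCb×2, aLcB×2, aLcb×2, alCB×2, alCb×2, alcB×2, alcb×2
AaLlccbb gametes: ALcb×4, Alcb×4, aLcb×4, alcb×4
aaLlCcBb×AaLlccbb grid (16·16=256): AaLLCcBb=8 AaLLCcbb=8 AaLLccBb=8 AaLLccbb=8 AaLlCcBb=16 AaLlCcbb=16 AaLlccBb=16 AaLlccbb=16 AallCcBb=8 AallCcbb=8 AallccBb=8 Aallccbb=8 aaLLCcBb=8 aaLLCcbb=8 aaLLccBb=8 aaLLccbb=8 aaLlCcBb=16 aaLlCcbb=16 aaLlccBb=16 aaLlccbb=16 aallCcBb=8 aallCcbb=8 aallccBb=8 aallccbb=8
AaLlCcBb hits 16/256; gcd=16; 16÷16/256÷16 = 1/16

P(AaLlCcBb) = 1/16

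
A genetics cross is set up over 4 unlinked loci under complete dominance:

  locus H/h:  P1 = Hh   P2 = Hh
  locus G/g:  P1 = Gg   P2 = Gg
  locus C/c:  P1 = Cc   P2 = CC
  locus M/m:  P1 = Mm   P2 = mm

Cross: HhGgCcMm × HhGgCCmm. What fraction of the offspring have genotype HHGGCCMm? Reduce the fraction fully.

HhGgCcMm gametes: HGCM×1, HGCm×1, HGcM×1, HGcm×1, HgCM×1, HgCm×1, HgcM×1, Hgcm×1, hGCM×1, hGCm×1, hGcM×1, hGcm×1, hgCM×1, hgCm×1, hgcM×1, hgcm×1
HhGgCCmm gametes: HGCm×4, HgCm×4, hGCm×4, hgCm×4
HhGgCcMm×HhGgCCmm grid (16·16=256): HHGGCCMm=4 HHGGCCmm=4 HHGGCcMm=4 HHGGCcmm=4 HHGgCCMm=8 HHGgCCmm=8 HHGgCcMm=8 HHGgCcmm=8 HHggCCMm=4 HHggCCmm=4 HHggCcMm=4 HHggCcmm=4 HhGGCCMm=8 HhGGCCmm=8 HhGGCcMm=8 HhGGCcmm=8 HhGgCCMm=16 HhGgCCmm=16 HhGgCcMm=16 HhGgCcmm=16 HhggCCMm=8 HhggCCmm=8 HhggCcMm=8 HhggCcmm=8 hhGGCCMm=4 hhGGCCmm=4 hhGGCcMm=4 hhGGCcmm=4 hhGgCCMm=8 hhGgCCmm=8 hhGgCcMm=8 hhGgCcmm=8 hhggCCMm=4 hhggCCmm=4 hhggCcMm=4 hhggCcmm=4
HHGGCCMm hits 4/256; gcd=4; 4÷4/256÷4 = 1/64

P(HHGGCCMm) = 1/64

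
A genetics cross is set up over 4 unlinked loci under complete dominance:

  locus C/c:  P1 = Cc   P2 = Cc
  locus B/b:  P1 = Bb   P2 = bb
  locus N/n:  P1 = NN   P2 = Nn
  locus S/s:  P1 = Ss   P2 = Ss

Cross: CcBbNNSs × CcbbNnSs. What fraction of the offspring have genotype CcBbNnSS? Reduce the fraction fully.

CcBbNNSs gametes: CBNS×2, CBNs×2, CbNS×2, CbNs×2, cBNS×2, cBNs×2, cbNS×2, cbNs×2
CcbbNnSs gametes: CbNS×2, CbNs×2, CbnS×2, Cbns×2, cbNS×2, cbNs×2, cbnS×2, cbns×2
CcBbNNSs×CcbbNnSs grid (16·16=256): CCBbNNSS=4 CCBbNNSs=8 CCBbNNss=4 CCBbNnSS=4 CCBbNnSs=8 CCBbNnss=4 CCbbNNSS=4 CCbbNNSs=8 CCbbNNss=4 CCbbNnSS=4 CCbbNnSs=8 CCbbNnss=4 CcBbNNSS=8 CcBbNNSs=16 CcBbNNss=8 CcBbNnSS=8 CcBbNnSs=16 CcBbNnss=8 CcbbNNSS=8 CcbbNNSs=16 CcbbNNss=8 CcbbNnSS=8 CcbbNnSs=16 CcbbNnss=8 ccBbNNSS=4 ccBbNNSs=8 ccBbNNss=4 ccBbNnSS=4 ccBbNnSs=8 ccBbNnss=4 ccbbNNSS=4 ccbbNNSs=8 ccbbNNss=4 ccbbNnSS=4 ccbbNnSs=8 ccbbNnss=4
CcBbNnSS hits 8/256; gcd=8; 8÷8/256÷8 = 1/32

P(CcBbNnSS) = 1/32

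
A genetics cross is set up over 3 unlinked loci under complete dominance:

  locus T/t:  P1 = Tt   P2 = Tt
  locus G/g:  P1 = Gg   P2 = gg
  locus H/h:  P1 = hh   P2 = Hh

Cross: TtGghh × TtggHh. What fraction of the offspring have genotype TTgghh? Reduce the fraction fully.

P(TTgghh) = 1/16

TtGghh gametes: TGh×2, Tgh×2, tGh×2, tgh×2
TtggHh gametes: TgH×2, Tgh×2, tgH×2, tgh×2
TtGghh×TtggHh grid (8·8=64): TTGgHh=4 TTGghh=4 TTggHh=4 TTgghh=4 TtGgHh=8 TtGghh=8 TtggHh=8 Ttgghh=8 ttGgHh=4 ttGghh=4 ttggHh=4 ttgghh=4
TTgghh hits 4/64; gcd=4; 4÷4/64÷4 = 1/16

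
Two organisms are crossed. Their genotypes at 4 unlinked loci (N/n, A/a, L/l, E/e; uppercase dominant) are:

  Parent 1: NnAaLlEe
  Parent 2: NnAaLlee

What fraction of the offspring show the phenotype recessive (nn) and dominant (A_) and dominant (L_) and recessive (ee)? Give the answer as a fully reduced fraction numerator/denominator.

P(nn A_ L_ ee) = 9/128

NnAaLlEe gametes: NALE×1, NALe×1, NAlE×1, NAle×1, NaLE×1, NaLe×1, NalE×1, Nale×1, nALE×1, nALe×1, nAlE×1, nAle×1, naLE×1, naLe×1, nalE×1, nale×1
NnAaLlee gametes: NALe×2, NAle×2, NaLe×2, Nale×2, nALe×2, nAle×2, naLe×2, nale×2
NnAaLlEe×NnAaLlee grid (16·16=256): NNAALLEe=2 NNAALLee=2 NNAALlEe=4 NNAALlee=4 NNAAllEe=2 NNAAllee=2 NNAaLLEe=4 NNAaLLee=4 NNAaLlEe=8 NNAaLlee=8 NNAallEe=4 NNAallee=4 NNaaLLEe=2 NNaaLLee=2 NNaaLlEe=4 NNaaLlee=4 NNaallEe=2 NNaallee=2 NnAALLEe=4 NnAALLee=4 NnAALlEe=8 NnAALlee=8 NnAAllEe=4 NnAAllee=4 NnAaLLEe=8 NnAaLLee=8 NnAaLlEe=16 NnAaLlee=16 NnAallEe=8 NnAallee=8 NnaaLLEe=4 NnaaLLee=4 NnaaLlEe=8 NnaaLlee=8 NnaallEe=4 Nnaallee=4 nnAALLEe=2 nnAALLee=2 nnAALlEe=4 nnAALlee=4 nnAAllEe=2 nnAAllee=2 nnAaLLEe=4 nnAaLLee=4 nnAaLlEe=8 nnAaLlee=8 nnAallEe=4 nnAallee=4 nnaaLLEe=2 nnaaLLee=2 nnaaLlEe=4 nnaaLlee=4 nnaallEe=2 nnaallee=2
nn A_ L_ ee hits 18/256; gcd=2; 18÷2/256÷2 = 9/128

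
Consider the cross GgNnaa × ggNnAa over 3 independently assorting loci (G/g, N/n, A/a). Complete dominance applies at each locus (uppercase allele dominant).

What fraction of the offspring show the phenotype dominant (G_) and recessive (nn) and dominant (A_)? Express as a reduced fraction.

P(G_ nn A_) = 1/16

GgNnaa gametes: GNa×2, Gna×2, gNa×2, gna×2
ggNnAa gametes: gNA×2, gNa×2, gnA×2, gna×2
GgNnaa×ggNnAa grid (8·8=64): GgNNAa=4 GgNNaa=4 GgNnAa=8 GgNnaa=8 GgnnAa=4 Ggnnaa=4 ggNNAa=4 ggNNaa=4 ggNnAa=8 ggNnaa=8 ggnnAa=4 ggnnaa=4
G_ nn A_ hits 4/64; gcd=4; 4÷4/64÷4 = 1/16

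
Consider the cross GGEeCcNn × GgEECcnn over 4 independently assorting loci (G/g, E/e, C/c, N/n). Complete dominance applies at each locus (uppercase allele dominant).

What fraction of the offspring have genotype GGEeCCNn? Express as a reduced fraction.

GGEeCcNn gametes: GECN×2, GECn×2, GEcN×2, GEcn×2, GeCN×2, GeCn×2, GecN×2, Gecn×2
GgEECcnn gametes: GECn×4, GEcn×4, gECn×4, gEcn×4
GGEeCcNn×GgEECcnn grid (16·16=256): GGEECCNn=8 GGEECCnn=8 GGEECcNn=16 GGEECcnn=16 GGEEccNn=8 GGEEccnn=8 GGEeCCNn=8 GGEeCCnn=8 GGEeCcNn=16 GGEeCcnn=16 GGEeccNn=8 GGEeccnn=8 GgEECCNn=8 GgEECCnn=8 GgEECcNn=16 GgEECcnn=16 GgEEccNn=8 GgEEccnn=8 GgEeCCNn=8 GgEeCCnn=8 GgEeCcNn=16 GgEeCcnn=16 GgEeccNn=8 GgEeccnn=8
GGEeCCNn hits 8/256; gcd=8; 8÷8/256÷8 = 1/32

P(GGEeCCNn) = 1/32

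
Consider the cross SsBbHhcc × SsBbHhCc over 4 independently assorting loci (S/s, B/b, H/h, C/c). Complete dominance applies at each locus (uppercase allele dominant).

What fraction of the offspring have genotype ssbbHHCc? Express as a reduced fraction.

SsBbHhcc gametes: SBHc×2, SBhc×2, SbHc×2, Sbhc×2, sBHc×2, sBhc×2, sbHc×2, sbhc×2
SsBbHhCc gametes: SBHC×1, SBHc×1, SBhC×1, SBhc×1, SbHC×1, SbHc×1, SbhC×1, Sbhc×1, sBHC×1, sBHc×1, sBhC×1, sBhc×1, sbHC×1, sbHc×1, sbhC×1, sbhc×1
SsBbHhcc×SsBbHhCc grid (16·16=256): SSBBHHCc=2 SSBBHHcc=2 SSBBHhCc=4 SSBBHhcc=4 SSBBhhCc=2 SSBBhhcc=2 SSBbHHCc=4 SSBbHHcc=4 SSBbHhCc=8 SSBbHhcc=8 SSBbhhCc=4 SSBbhhcc=4 SSbbHHCc=2 SSbbHHcc=2 SSbbHhCc=4 SSbbHhcc=4 SSbbhhCc=2 SSbbhhcc=2 SsBBHHCc=4 SsBBHHcc=4 SsBBHhCc=8 SsBBHhcc=8 SsBBhhCc=4 SsBBhhcc=4 SsBbHHCc=8 SsBbHHcc=8 SsBbHhCc=16 SsBbHhcc=16 SsBbhhCc=8 SsBbhhcc=8 SsbbHHCc=4 SsbbHHcc=4 SsbbHhCc=8 SsbbHhcc=8 SsbbhhCc=4 Ssbbhhcc=4 ssBBHHCc=2 ssBBHHcc=2 ssBBHhCc=4 ssBBHhcc=4 ssBBhhCc=2 ssBBhhcc=2 ssBbHHCc=4 ssBbHHcc=4 ssBbHhCc=8 ssBbHhcc=8 ssBbhhCc=4 ssBbhhcc=4 ssbbHHCc=2 ssbbHHcc=2 ssbbHhCc=4 ssbbHhcc=4 ssbbhhCc=2 ssbbhhcc=2
ssbbHHCc hits 2/256; gcd=2; 2÷2/256÷2 = 1/128

P(ssbbHHCc) = 1/128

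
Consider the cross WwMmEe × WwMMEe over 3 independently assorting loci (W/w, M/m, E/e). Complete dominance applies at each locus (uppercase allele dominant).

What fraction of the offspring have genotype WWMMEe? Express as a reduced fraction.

P(WWMMEe) = 1/16

WwMmEe gametes: WME×1, WMe×1, WmE×1, Wme×1, wME×1, wMe×1, wmE×1, wme×1
WwMMEe gametes: WME×2, WMe×2, wME×2, wMe×2
WwMmEe×WwMMEe grid (8·8=64): WWMMEE=2 WWMMEe=4 WWMMee=2 WWMmEE=2 WWMmEe=4 WWMmee=2 WwMMEE=4 WwMMEe=8 WwMMee=4 WwMmEE=4 WwMmEe=8 WwMmee=4 wwMMEE=2 wwMMEe=4 wwMMee=2 wwMmEE=2 wwMmEe=4 wwMmee=2
WWMMEe hits 4/64; gcd=4; 4÷4/64÷4 = 1/16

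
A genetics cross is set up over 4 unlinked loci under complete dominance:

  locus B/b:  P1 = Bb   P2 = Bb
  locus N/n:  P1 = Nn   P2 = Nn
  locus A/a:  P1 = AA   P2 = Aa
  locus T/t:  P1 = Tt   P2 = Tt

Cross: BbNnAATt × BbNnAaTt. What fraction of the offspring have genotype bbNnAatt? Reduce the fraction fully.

P(bbNnAatt) = 1/64

BbNnAATt gametes: BNAT×2, BNAt×2, BnAT×2, BnAt×2, bNAT×2, bNAt×2, bnAT×2, bnAt×2
BbNnAaTt gametes: BNAT×1, BNAt×1, BNaT×1, BNat×1, BnAT×1, BnAt×1, BnaT×1, Bnat×1, bNAT×1, bNAt×1, bNaT×1, bNat×1, bnAT×1, bnAt×1, bnaT×1, bnat×1
BbNnAATt×BbNnAaTt grid (16·16=256): BBNNAATT=2 BBNNAATt=4 BBNNAAtt=2 BBNNAaTT=2 BBNNAaTt=4 BBNNAatt=2 BBNnAATT=4 BBNnAATt=8 BBNnAAtt=4 BBNnAaTT=4 BBNnAaTt=8 BBNnAatt=4 BBnnAATT=2 BBnnAATt=4 BBnnAAtt=2 BBnnAaTT=2 BBnnAaTt=4 BBnnAatt=2 BbNNAATT=4 BbNNAATt=8 BbNNAAtt=4 BbNNAaTT=4 BbNNAaTt=8 BbNNAatt=4 BbNnAATT=8 BbNnAATt=16 BbNnAAtt=8 BbNnAaTT=8 BbNnAaTt=16 BbNnAatt=8 BbnnAATT=4 BbnnAATt=8 BbnnAAtt=4 BbnnAaTT=4 BbnnAaTt=8 BbnnAatt=4 bbNNAATT=2 bbNNAATt=4 bbNNAAtt=2 bbNNAaTT=2 bbNNAaTt=4 bbNNAatt=2 bbNnAATT=4 bbNnAATt=8 bbNnAAtt=4 bbNnAaTT=4 bbNnAaTt=8 bbNnAatt=4 bbnnAATT=2 bbnnAATt=4 bbnnAAtt=2 bbnnAaTT=2 bbnnAaTt=4 bbnnAatt=2
bbNnAatt hits 4/256; gcd=4; 4÷4/256÷4 = 1/64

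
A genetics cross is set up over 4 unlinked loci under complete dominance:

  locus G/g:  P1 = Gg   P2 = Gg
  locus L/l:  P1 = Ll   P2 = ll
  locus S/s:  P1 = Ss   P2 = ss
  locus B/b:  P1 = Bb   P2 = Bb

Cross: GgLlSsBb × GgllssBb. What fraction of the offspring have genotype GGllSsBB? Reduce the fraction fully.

P(GGllSsBB) = 1/64

GgLlSsBb gametes: GLSB×1, GLSb×1, GLsB×1, GLsb×1, GlSB×1, GlSb×1, GlsB×1, Glsb×1, gLSB×1, gLSb×1, gLsB×1, gLsb×1, glSB×1, glSb×1, glsB×1, glsb×1
GgllssBb gametes: GlsB×4, Glsb×4, glsB×4, glsb×4
GgLlSsBb×GgllssBb grid (16·16=256): GGLlSsBB=4 GGLlSsBb=8 GGLlSsbb=4 GGLlssBB=4 GGLlssBb=8 GGLlssbb=4 GGllSsBB=4 GGllSsBb=8 GGllSsbb=4 GGllssBB=4 GGllssBb=8 GGllssbb=4 GgLlSsBB=8 GgLlSsBb=16 GgLlSsbb=8 GgLlssBB=8 GgLlssBb=16 GgLlssbb=8 GgllSsBB=8 GgllSsBb=16 GgllSsbb=8 GgllssBB=8 GgllssBb=16 Ggllssbb=8 ggLlSsBB=4 ggLlSsBb=8 ggLlSsbb=4 ggLlssBB=4 ggLlssBb=8 ggLlssbb=4 ggllSsBB=4 ggllSsBb=8 ggllSsbb=4 ggllssBB=4 ggllssBb=8 ggllssbb=4
GGllSsBB hits 4/256; gcd=4; 4÷4/256÷4 = 1/64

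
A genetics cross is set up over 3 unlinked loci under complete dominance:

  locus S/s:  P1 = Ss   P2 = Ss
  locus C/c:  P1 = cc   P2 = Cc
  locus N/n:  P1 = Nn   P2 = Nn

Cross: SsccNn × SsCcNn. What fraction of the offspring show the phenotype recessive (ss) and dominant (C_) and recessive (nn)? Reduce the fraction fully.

SsccNn gametes: ScN×2, Scn×2, scN×2, scn×2
SsCcNn gametes: SCN×1, SCn×1, ScN×1, Scn×1, sCN×1, sCn×1, scN×1, scn×1
SsccNn×SsCcNn grid (8·8=64): SSCcNN=2 SSCcNn=4 SSCcnn=2 SSccNN=2 SSccNn=4 SSccnn=2 SsCcNN=4 SsCcNn=8 SsCcnn=4 SsccNN=4 SsccNn=8 Ssccnn=4 ssCcNN=2 ssCcNn=4 ssCcnn=2 ssccNN=2 ssccNn=4 ssccnn=2
ss C_ nn hits 2/64; gcd=2; 2÷2/64÷2 = 1/32

P(ss C_ nn) = 1/32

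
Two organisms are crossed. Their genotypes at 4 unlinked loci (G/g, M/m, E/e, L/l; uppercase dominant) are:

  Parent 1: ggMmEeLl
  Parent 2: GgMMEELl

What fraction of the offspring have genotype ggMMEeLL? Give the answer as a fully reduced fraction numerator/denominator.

ggMmEeLl gametes: gMEL×2, gMEl×2, gMeL×2, gMel×2, gmEL×2, gmEl×2, gmeL×2, gmel×2
GgMMEELl gametes: GMEL×4, GMEl×4, gMEL×4, gMEl×4
ggMmEeLl×GgMMEELl grid (16·16=256): GgMMEELL=8 GgMMEELl=16 GgMMEEll=8 GgMMEeLL=8 GgMMEeLl=16 GgMMEell=8 GgMmEELL=8 GgMmEELl=16 GgMmEEll=8 GgMmEeLL=8 GgMmEeLl=16 GgMmEell=8 ggMMEELL=8 ggMMEELl=16 ggMMEEll=8 ggMMEeLL=8 ggMMEeLl=16 ggMMEell=8 ggMmEELL=8 ggMmEELl=16 ggMmEEll=8 ggMmEeLL=8 ggMmEeLl=16 ggMmEell=8
ggMMEeLL hits 8/256; gcd=8; 8÷8/256÷8 = 1/32

P(ggMMEeLL) = 1/32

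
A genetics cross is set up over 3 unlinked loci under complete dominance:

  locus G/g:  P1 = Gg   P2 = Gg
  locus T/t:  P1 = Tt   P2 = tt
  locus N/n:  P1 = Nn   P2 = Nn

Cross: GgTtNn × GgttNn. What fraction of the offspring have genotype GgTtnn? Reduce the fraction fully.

GgTtNn gametes: GTN×1, GTn×1, GtN×1, Gtn×1, gTN×1, gTn×1, gtN×1, gtn×1
GgttNn gametes: GtN×2, Gtn×2, gtN×2, gtn×2
GgTtNn×GgttNn grid (8·8=64): GGTtNN=2 GGTtNn=4 GGTtnn=2 GGttNN=2 GGttNn=4 GGttnn=2 GgTtNN=4 GgTtNn=8 GgTtnn=4 GgttNN=4 GgttNn=8 Ggttnn=4 ggTtNN=2 ggTtNn=4 ggTtnn=2 ggttNN=2 ggttNn=4 ggttnn=2
GgTtnn hits 4/64; gcd=4; 4÷4/64÷4 = 1/16

P(GgTtnn) = 1/16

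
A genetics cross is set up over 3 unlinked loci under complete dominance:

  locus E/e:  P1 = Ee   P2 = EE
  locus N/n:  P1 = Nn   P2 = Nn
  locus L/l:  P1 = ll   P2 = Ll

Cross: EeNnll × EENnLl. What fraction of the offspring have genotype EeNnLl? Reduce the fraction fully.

EeNnll gametes: ENl×2, Enl×2, eNl×2, enl×2
EENnLl gametes: ENL×2, ENl×2, EnL×2, Enl×2
EeNnll×EENnLl grid (8·8=64): EENNLl=4 EENNll=4 EENnLl=8 EENnll=8 EEnnLl=4 EEnnll=4 EeNNLl=4 EeNNll=4 EeNnLl=8 EeNnll=8 EennLl=4 Eennll=4
EeNnLl hits 8/64; gcd=8; 8÷8/64÷8 = 1/8

P(EeNnLl) = 1/8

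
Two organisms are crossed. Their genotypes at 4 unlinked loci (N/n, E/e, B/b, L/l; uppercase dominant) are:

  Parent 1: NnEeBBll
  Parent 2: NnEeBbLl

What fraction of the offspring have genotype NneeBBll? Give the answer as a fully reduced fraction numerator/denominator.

NnEeBBll gametes: NEBl×4, NeBl×4, nEBl×4, neBl×4
NnEeBbLl gametes: NEBL×1, NEBl×1, NEbL×1, NEbl×1, NeBL×1, NeBl×1, NebL×1, Nebl×1, nEBL×1, nEBl×1, nEbL×1, nEbl×1, neBL×1, neBl×1, nebL×1, nebl×1
NnEeBBll×NnEeBbLl grid (16·16=256): NNEEBBLl=4 NNEEBBll=4 NNEEBbLl=4 NNEEBbll=4 NNEeBBLl=8 NNEeBBll=8 NNEeBbLl=8 NNEeBbll=8 NNeeBBLl=4 NNeeBBll=4 NNeeBbLl=4 NNeeBbll=4 NnEEBBLl=8 NnEEBBll=8 NnEEBbLl=8 NnEEBbll=8 NnEeBBLl=16 NnEeBBll=16 NnEeBbLl=16 NnEeBbll=16 NneeBBLl=8 NneeBBll=8 NneeBbLl=8 NneeBbll=8 nnEEBBLl=4 nnEEBBll=4 nnEEBbLl=4 nnEEBbll=4 nnEeBBLl=8 nnEeBBll=8 nnEeBbLl=8 nnEeBbll=8 nneeBBLl=4 nneeBBll=4 nneeBbLl=4 nneeBbll=4
NneeBBll hits 8/256; gcd=8; 8÷8/256÷8 = 1/32

P(NneeBBll) = 1/32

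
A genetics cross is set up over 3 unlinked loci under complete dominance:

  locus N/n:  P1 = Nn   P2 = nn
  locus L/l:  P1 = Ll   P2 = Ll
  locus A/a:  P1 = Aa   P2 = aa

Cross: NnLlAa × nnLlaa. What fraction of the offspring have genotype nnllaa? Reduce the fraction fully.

NnLlAa gametes: NLA×1, NLa×1, NlA×1, Nla×1, nLA×1, nLa×1, nlA×1, nla×1
nnLlaa gametes: nLa×4, nla×4
NnLlAa×nnLlaa grid (8·8=64): NnLLAa=4 NnLLaa=4 NnLlAa=8 NnLlaa=8 NnllAa=4 Nnllaa=4 nnLLAa=4 nnLLaa=4 nnLlAa=8 nnLlaa=8 nnllAa=4 nnllaa=4
nnllaa hits 4/64; gcd=4; 4÷4/64÷4 = 1/16

P(nnllaa) = 1/16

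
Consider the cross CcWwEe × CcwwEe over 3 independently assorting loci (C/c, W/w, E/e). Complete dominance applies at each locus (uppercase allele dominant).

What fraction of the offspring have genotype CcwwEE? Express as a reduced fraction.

P(CcwwEE) = 1/16

CcWwEe gametes: CWE×1, CWe×1, CwE×1, Cwe×1, cWE×1, cWe×1, cwE×1, cwe×1
CcwwEe gametes: CwE×2, Cwe×2, cwE×2, cwe×2
CcWwEe×CcwwEe grid (8·8=64): CCWwEE=2 CCWwEe=4 CCWwee=2 CCwwEE=2 CCwwEe=4 CCwwee=2 CcWwEE=4 CcWwEe=8 CcWwee=4 CcwwEE=4 CcwwEe=8 Ccwwee=4 ccWwEE=2 ccWwEe=4 ccWwee=2 ccwwEE=2 ccwwEe=4 ccwwee=2
CcwwEE hits 4/64; gcd=4; 4÷4/64÷4 = 1/16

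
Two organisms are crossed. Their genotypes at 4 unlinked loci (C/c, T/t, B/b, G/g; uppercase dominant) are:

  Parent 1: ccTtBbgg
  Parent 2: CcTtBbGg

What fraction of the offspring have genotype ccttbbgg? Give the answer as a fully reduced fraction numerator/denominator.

P(ccttbbgg) = 1/64

ccTtBbgg gametes: cTBg×4, cTbg×4, ctBg×4, ctbg×4
CcTtBbGg gametes: CTBG×1, CTBg×1, CTbG×1, CTbg×1, CtBG×1, CtBg×1, CtbG×1, Ctbg×1, cTBG×1, cTBg×1, cTbG×1, cTbg×1, ctBG×1, ctBg×1, ctbG×1, ctbg×1
ccTtBbgg×CcTtBbGg grid (16·16=256): CcTTBBGg=4 CcTTBBgg=4 CcTTBbGg=8 CcTTBbgg=8 CcTTbbGg=4 CcTTbbgg=4 CcTtBBGg=8 CcTtBBgg=8 CcTtBbGg=16 CcTtBbgg=16 CcTtbbGg=8 CcTtbbgg=8 CcttBBGg=4 CcttBBgg=4 CcttBbGg=8 CcttBbgg=8 CcttbbGg=4 Ccttbbgg=4 ccTTBBGg=4 ccTTBBgg=4 ccTTBbGg=8 ccTTBbgg=8 ccTTbbGg=4 ccTTbbgg=4 ccTtBBGg=8 ccTtBBgg=8 ccTtBbGg=16 ccTtBbgg=16 ccTtbbGg=8 ccTtbbgg=8 ccttBBGg=4 ccttBBgg=4 ccttBbGg=8 ccttBbgg=8 ccttbbGg=4 ccttbbgg=4
ccttbbgg hits 4/256; gcd=4; 4÷4/256÷4 = 1/64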